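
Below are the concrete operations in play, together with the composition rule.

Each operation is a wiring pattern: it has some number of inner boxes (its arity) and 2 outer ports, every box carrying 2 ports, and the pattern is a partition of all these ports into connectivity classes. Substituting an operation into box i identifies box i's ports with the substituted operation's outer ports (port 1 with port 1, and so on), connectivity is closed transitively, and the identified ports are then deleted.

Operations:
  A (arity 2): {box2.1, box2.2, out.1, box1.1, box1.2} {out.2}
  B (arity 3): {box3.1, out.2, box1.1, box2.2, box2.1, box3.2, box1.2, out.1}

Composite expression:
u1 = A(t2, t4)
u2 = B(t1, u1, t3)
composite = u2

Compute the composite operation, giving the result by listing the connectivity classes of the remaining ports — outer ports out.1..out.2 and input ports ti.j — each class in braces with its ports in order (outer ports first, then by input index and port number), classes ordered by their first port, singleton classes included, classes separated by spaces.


Treat the ports identified at B as solder joints: merge, then drop.
stage A: inputs (t2, t4), connectivity {out.1, t2.1, t2.2, t4.1, t4.2} {out.2}, out.j its boundary
stage B: inputs (t1, t2, t4, t3), connectivity {out.1, out.2, t1.1, t1.2, t2.1, t2.2, t3.1, t3.2, t4.1, t4.2}, out.j its boundary

{out.1, out.2, t1.1, t1.2, t2.1, t2.2, t3.1, t3.2, t4.1, t4.2}


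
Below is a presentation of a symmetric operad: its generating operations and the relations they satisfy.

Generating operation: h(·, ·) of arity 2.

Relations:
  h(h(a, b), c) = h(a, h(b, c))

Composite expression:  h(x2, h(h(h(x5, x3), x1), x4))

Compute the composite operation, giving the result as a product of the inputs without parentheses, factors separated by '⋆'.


x2 ⋆ x5 ⋆ x3 ⋆ x1 ⋆ x4

Associativity of h dissolves the nesting; only the x-input order survives.
h(x5, x3) unparenthesizes to x5 ⋆ x3
h(h(x5, x3), x1) unparenthesizes to x5 ⋆ x3 ⋆ x1
h(h(h(x5, x3), x1), x4) unparenthesizes to x5 ⋆ x3 ⋆ x1 ⋆ x4
h(x2, h(h(h(x5, x3), x1), x4)) unparenthesizes to x2 ⋆ x5 ⋆ x3 ⋆ x1 ⋆ x4


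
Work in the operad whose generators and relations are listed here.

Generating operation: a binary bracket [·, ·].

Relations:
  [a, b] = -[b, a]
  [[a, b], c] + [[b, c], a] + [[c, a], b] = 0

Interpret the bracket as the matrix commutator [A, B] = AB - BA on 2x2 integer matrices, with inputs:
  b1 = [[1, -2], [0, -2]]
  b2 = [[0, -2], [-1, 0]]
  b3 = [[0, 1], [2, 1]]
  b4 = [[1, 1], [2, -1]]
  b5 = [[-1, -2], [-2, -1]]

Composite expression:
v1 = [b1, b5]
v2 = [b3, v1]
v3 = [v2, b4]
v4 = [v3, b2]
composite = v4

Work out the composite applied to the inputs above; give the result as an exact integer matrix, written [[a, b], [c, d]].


[[-96, 104], [-52, 96]]

[b1, b5] = [[4, -6], [6, -4]]
[b3, [b1, b5]] = [[18, -2], [22, -18]]
[[b3, [b1, b5]], b4] = [[-26, 40], [-28, 26]]
[[[b3, [b1, b5]], b4], b2] = [[-96, 104], [-52, 96]]


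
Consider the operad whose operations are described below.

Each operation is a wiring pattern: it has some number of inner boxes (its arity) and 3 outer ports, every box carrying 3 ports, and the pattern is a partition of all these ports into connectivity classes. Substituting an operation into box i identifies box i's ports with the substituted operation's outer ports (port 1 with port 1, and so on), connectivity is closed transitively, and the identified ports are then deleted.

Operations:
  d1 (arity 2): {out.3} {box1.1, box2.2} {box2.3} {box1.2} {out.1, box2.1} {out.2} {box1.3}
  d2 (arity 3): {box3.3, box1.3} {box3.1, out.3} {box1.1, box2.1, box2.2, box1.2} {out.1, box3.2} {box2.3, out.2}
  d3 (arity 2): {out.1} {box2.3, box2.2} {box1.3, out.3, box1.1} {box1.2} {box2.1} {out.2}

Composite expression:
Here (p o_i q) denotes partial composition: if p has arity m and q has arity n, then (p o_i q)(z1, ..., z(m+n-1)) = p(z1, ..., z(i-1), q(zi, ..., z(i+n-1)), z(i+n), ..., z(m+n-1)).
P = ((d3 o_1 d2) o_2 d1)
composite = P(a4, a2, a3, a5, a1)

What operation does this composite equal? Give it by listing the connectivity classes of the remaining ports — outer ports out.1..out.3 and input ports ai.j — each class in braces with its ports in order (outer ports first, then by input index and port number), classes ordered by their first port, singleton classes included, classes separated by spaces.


{out.1} {out.2} {out.3, a5.1, a5.2} {a1.1} {a1.2, a1.3} {a2.1, a3.2} {a2.2} {a2.3} {a3.1, a4.1, a4.2} {a3.3} {a4.3, a5.3}

Connectivity passes through glued d3-boundaries; trace each wire chain.
the subtree at d1 composes to {out.1, a3.1} {out.2} {out.3} {a2.1, a3.2} {a2.2} {a2.3} {a3.3} on (a2, a3); out.j = own outer ports
the subtree at d2 composes to {out.1, a5.2} {out.2} {out.3, a5.1} {a2.1, a3.2} {a2.2} {a2.3} {a3.1, a4.1, a4.2} {a3.3} {a4.3, a5.3} on (a4, a2, a3, a5); out.j = own outer ports
the subtree at d3 composes to {out.1} {out.2} {out.3, a5.1, a5.2} {a1.1} {a1.2, a1.3} {a2.1, a3.2} {a2.2} {a2.3} {a3.1, a4.1, a4.2} {a3.3} {a4.3, a5.3} on (a4, a2, a3, a5, a1); out.j = own outer ports


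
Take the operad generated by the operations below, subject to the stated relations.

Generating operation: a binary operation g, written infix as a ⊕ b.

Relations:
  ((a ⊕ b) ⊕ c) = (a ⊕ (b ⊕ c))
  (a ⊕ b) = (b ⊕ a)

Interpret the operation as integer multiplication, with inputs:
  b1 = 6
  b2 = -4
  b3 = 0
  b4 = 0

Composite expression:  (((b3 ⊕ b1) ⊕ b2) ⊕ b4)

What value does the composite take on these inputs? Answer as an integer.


(b3 ⊕ b1) = 0
((b3 ⊕ b1) ⊕ b2) = 0
(((b3 ⊕ b1) ⊕ b2) ⊕ b4) = 0

0


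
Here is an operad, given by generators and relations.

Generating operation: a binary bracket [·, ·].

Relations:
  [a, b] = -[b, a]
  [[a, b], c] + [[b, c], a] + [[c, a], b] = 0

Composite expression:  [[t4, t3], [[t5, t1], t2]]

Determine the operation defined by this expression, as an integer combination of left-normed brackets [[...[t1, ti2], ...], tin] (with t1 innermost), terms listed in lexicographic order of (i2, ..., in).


-[[[[t1, t5], t2], t3], t4] + [[[[t1, t5], t2], t4], t3]

Left-normed coefficients sit on the t1-initial expansion words.
Composite bracket: [[t4, t3], [[t5, t1], t2]]
Full expansion: 16 signed words from ab - ba (2^4 = 16).
Collect the words opening with t1:
  sign of t1t5t2t3t4 is -1, so it contributes -[[[[t1, t5], t2], t3], t4]
  sign of t1t5t2t4t3 is +1, so it contributes +[[[[t1, t5], t2], t4], t3]


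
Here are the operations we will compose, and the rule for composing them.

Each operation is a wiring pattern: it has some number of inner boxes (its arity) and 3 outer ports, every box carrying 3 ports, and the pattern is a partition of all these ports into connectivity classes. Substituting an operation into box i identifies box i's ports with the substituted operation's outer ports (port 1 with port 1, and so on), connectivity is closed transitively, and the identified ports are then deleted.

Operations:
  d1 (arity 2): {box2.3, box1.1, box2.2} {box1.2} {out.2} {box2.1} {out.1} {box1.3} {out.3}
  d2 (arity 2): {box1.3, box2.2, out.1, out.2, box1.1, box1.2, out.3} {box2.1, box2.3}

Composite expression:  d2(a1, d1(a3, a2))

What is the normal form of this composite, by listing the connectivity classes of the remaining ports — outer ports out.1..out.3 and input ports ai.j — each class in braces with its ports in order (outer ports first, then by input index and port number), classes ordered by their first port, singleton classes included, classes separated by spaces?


{out.1, out.2, out.3, a1.1, a1.2, a1.3} {a2.1} {a2.2, a2.3, a3.1} {a3.2} {a3.3}

Two ports join when wires chain via d2-identified ports.
composing d1 on (a3, a2), with out.j its own outer ports: {out.1} {out.2} {out.3} {a2.1} {a2.2, a2.3, a3.1} {a3.2} {a3.3}
composing d2 on (a1, a3, a2), with out.j its own outer ports: {out.1, out.2, out.3, a1.1, a1.2, a1.3} {a2.1} {a2.2, a2.3, a3.1} {a3.2} {a3.3}


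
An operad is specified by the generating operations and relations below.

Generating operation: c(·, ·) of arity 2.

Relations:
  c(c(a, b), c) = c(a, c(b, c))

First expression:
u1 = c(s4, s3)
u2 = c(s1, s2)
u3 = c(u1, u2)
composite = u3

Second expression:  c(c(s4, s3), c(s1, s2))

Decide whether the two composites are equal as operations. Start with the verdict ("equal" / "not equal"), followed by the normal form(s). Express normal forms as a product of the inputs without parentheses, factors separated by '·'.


equal; both compose to s4 · s3 · s1 · s2

In normal form, the first expression is s4 · s3 · s1 · s2
In normal form, the second expression is s4 · s3 · s1 · s2
Both agree, so they are equal.


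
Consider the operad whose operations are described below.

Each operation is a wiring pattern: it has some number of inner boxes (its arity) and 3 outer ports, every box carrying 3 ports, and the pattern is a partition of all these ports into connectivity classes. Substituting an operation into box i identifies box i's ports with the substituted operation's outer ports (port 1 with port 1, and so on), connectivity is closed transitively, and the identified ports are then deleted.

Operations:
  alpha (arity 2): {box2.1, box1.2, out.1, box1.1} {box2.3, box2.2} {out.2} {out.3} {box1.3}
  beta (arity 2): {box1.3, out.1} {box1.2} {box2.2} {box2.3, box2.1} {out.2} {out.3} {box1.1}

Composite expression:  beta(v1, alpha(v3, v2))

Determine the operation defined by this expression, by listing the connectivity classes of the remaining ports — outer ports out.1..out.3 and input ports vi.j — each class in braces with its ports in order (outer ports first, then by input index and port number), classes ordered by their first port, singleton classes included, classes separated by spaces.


{out.1, v1.3} {out.2} {out.3} {v1.1} {v1.2} {v2.1, v3.1, v3.2} {v2.2, v2.3} {v3.3}

Substituting into beta glues patterns; closure does the rest.
through alpha, on inputs (v3, v2): {out.1, v2.1, v3.1, v3.2} {out.2} {out.3} {v2.2, v2.3} {v3.3} (out.j = stage outer ports)
through beta, on inputs (v1, v3, v2): {out.1, v1.3} {out.2} {out.3} {v1.1} {v1.2} {v2.1, v3.1, v3.2} {v2.2, v2.3} {v3.3} (out.j = stage outer ports)


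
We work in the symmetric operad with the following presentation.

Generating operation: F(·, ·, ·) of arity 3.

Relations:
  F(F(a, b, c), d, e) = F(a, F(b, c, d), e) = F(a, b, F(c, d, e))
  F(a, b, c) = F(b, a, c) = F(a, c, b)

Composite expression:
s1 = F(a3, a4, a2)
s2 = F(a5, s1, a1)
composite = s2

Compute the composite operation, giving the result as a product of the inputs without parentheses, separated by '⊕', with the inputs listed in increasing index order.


Reordering under F is free, so list the a-inputs canonically.
F(a3, a4, a2) collapses to a3 ⊕ a4 ⊕ a2
F(a5, F(a3, a4, a2), a1) collapses to a5 ⊕ a3 ⊕ a4 ⊕ a2 ⊕ a1
commutativity sorts the factors: a1 ⊕ a2 ⊕ a3 ⊕ a4 ⊕ a5

a1 ⊕ a2 ⊕ a3 ⊕ a4 ⊕ a5


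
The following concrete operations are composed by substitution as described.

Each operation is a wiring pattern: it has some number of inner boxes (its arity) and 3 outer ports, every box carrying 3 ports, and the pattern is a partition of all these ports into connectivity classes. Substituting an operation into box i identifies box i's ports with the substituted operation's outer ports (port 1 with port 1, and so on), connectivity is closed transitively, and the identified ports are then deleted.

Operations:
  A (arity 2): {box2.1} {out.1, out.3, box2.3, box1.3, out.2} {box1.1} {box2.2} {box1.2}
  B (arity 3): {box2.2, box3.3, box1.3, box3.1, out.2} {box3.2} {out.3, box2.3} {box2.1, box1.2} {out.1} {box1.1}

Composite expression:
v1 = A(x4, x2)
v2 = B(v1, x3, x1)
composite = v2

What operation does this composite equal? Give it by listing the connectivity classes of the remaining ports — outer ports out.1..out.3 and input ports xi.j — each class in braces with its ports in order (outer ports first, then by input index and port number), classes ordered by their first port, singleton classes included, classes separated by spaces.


{out.1} {out.2, x1.1, x1.3, x2.3, x3.1, x3.2, x4.3} {out.3, x3.3} {x1.2} {x2.1} {x2.2} {x4.1} {x4.2}

After gluing at B, chains via deleted ports link the x-ports.
stage A: inputs (x4, x2), connectivity {out.1, out.2, out.3, x2.3, x4.3} {x2.1} {x2.2} {x4.1} {x4.2}, out.j its boundary
stage B: inputs (x4, x2, x3, x1), connectivity {out.1} {out.2, x1.1, x1.3, x2.3, x3.1, x3.2, x4.3} {out.3, x3.3} {x1.2} {x2.1} {x2.2} {x4.1} {x4.2}, out.j its boundary


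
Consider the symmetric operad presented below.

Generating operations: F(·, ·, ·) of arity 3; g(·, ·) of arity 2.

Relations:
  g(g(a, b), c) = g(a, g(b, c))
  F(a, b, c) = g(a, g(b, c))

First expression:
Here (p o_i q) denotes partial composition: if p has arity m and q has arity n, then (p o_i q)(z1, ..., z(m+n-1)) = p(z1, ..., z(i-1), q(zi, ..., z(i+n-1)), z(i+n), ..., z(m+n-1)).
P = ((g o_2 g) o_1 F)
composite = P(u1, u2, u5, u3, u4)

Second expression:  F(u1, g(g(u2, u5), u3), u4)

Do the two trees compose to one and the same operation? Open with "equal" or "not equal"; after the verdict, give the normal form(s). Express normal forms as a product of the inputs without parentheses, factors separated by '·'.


equal: each reduces to u1 · u2 · u5 · u3 · u4

Reducing the first expression gives u1 · u2 · u5 · u3 · u4
Reducing the second expression gives u1 · u2 · u5 · u3 · u4
Both agree, so they are equal.


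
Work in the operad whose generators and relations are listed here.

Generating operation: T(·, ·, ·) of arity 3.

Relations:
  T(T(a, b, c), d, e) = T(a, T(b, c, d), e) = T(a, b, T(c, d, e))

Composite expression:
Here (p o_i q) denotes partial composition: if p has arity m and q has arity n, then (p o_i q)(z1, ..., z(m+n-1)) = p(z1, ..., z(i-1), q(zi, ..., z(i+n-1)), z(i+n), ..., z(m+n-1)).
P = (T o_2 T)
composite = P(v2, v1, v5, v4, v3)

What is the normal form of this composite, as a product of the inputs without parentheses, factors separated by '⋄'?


v2 ⋄ v1 ⋄ v5 ⋄ v4 ⋄ v3

All parenthesizations of T agree; list the v-inputs left to right.
T(v1, v5, v4) flattens to v1 ⋄ v5 ⋄ v4
T(v2, T(v1, v5, v4), v3) flattens to v2 ⋄ v1 ⋄ v5 ⋄ v4 ⋄ v3


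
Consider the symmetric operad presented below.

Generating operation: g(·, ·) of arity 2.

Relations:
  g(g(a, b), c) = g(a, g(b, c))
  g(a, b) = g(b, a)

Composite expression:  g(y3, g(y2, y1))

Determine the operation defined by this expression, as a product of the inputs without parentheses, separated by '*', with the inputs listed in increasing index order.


y1 * y2 * y3

With g associative and commutative, the y-input set is all that matters.
g(y2, y1) reduces to y2 * y1
g(y3, g(y2, y1)) reduces to y3 * y2 * y1
commutativity sorts the factors: y1 * y2 * y3


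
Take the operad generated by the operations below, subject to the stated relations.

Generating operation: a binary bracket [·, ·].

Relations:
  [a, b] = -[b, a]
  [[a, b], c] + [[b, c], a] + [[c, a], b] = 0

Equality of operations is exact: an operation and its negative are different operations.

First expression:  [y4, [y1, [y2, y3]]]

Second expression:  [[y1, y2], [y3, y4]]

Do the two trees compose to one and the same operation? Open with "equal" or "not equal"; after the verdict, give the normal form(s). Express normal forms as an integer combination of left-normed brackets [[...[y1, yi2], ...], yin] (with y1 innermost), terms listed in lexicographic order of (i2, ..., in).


In normal form, the first expression is -[[[y1, y2], y3], y4] + [[[y1, y3], y2], y4]
In normal form, the second expression is [[[y1, y2], y3], y4] - [[[y1, y2], y4], y3]
No match — not equal.

not equal — first -[[[y1, y2], y3], y4] + [[[y1, y3], y2], y4], second [[[y1, y2], y3], y4] - [[[y1, y2], y4], y3]


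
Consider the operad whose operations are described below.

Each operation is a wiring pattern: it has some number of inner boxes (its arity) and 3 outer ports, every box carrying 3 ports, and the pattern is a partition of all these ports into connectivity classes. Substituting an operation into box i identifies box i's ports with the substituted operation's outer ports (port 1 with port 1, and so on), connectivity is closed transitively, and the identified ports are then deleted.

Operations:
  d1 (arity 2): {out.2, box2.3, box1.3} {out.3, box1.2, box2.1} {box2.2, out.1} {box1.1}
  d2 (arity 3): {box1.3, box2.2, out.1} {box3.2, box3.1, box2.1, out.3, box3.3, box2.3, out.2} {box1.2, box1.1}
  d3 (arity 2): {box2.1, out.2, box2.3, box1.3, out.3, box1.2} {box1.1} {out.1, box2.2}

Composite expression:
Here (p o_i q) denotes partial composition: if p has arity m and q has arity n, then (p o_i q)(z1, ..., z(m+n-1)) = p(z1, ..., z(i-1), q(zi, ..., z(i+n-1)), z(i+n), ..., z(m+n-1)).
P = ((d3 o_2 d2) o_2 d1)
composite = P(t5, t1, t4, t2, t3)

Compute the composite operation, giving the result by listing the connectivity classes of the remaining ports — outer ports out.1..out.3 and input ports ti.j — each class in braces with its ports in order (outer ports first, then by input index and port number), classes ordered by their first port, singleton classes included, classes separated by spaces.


{out.1, out.2, out.3, t1.2, t2.1, t2.2, t2.3, t3.1, t3.2, t3.3, t4.1, t5.2, t5.3} {t1.1} {t1.3, t4.2, t4.3} {t5.1}

Substituting into d3 glues patterns; closure does the rest.
d1 over (t1, t4) gives {out.1, t4.2} {out.2, t1.3, t4.3} {out.3, t1.2, t4.1} {t1.1}, out.j being that stage's outer ports
d2 over (t1, t4, t2, t3) gives {out.1, t1.2, t2.2, t4.1} {out.2, out.3, t2.1, t2.3, t3.1, t3.2, t3.3} {t1.1} {t1.3, t4.2, t4.3}, out.j being that stage's outer ports
d3 over (t5, t1, t4, t2, t3) gives {out.1, out.2, out.3, t1.2, t2.1, t2.2, t2.3, t3.1, t3.2, t3.3, t4.1, t5.2, t5.3} {t1.1} {t1.3, t4.2, t4.3} {t5.1}, out.j being that stage's outer ports


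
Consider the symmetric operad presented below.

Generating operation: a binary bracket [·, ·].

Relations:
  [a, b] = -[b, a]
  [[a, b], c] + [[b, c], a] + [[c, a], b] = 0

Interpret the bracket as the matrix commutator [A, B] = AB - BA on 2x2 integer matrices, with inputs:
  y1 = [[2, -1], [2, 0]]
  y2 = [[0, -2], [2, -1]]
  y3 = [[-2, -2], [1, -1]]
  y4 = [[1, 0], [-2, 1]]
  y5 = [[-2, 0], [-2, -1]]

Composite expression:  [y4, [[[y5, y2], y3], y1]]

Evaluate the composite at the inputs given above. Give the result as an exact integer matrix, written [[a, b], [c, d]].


[[-80, 0], [-176, 80]]


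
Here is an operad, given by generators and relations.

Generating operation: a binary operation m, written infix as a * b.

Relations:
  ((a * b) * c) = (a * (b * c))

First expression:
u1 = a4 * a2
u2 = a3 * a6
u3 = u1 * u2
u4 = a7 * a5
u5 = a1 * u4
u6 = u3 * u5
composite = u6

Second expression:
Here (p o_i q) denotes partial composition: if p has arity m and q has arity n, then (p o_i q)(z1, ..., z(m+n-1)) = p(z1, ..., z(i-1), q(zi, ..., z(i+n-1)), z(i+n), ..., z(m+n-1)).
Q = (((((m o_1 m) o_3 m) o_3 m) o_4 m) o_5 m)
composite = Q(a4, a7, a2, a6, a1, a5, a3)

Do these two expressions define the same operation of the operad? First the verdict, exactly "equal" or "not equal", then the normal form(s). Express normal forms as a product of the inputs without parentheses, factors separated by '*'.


The first expression reduces to a4 * a2 * a3 * a6 * a1 * a7 * a5
The second expression reduces to a4 * a7 * a2 * a6 * a1 * a5 * a3
The normal forms differ: not equal.

not equal; the first gives a4 * a2 * a3 * a6 * a1 * a7 * a5 and the second a4 * a7 * a2 * a6 * a1 * a5 * a3


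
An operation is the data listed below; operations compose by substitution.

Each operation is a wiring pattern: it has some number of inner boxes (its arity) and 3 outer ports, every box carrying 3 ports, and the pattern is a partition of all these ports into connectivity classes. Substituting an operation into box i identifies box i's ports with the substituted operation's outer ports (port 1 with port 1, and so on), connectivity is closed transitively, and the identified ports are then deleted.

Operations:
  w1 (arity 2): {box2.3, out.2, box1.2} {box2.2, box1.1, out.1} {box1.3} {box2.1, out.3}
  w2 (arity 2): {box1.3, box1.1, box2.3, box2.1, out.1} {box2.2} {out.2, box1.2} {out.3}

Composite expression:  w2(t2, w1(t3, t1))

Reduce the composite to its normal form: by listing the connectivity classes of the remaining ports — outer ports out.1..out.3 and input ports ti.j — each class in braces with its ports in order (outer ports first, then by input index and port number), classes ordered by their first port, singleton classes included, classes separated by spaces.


{out.1, t1.1, t1.2, t2.1, t2.3, t3.1} {out.2, t2.2} {out.3} {t1.3, t3.2} {t3.3}

Reachability decides: close wires over w2-identified ports.
after w1, the pattern on (t3, t1) reads {out.1, t1.2, t3.1} {out.2, t1.3, t3.2} {out.3, t1.1} {t3.3} (out.j = its outer ports)
after w2, the pattern on (t2, t3, t1) reads {out.1, t1.1, t1.2, t2.1, t2.3, t3.1} {out.2, t2.2} {out.3} {t1.3, t3.2} {t3.3} (out.j = its outer ports)


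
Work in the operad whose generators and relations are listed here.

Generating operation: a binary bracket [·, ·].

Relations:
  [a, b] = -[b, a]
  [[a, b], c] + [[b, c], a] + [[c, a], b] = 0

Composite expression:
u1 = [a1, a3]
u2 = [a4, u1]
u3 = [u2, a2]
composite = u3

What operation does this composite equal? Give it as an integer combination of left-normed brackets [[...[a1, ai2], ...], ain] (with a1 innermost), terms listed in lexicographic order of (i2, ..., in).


-[[[a1, a3], a4], a2]


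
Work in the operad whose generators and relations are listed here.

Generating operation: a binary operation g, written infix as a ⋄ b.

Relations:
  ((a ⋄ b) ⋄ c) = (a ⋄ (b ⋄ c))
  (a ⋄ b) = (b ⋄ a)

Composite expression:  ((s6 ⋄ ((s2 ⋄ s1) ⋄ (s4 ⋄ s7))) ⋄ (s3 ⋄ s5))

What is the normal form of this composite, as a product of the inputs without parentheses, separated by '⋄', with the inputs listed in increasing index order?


Reordering under g is free, so list the s-inputs canonically.
(s2 ⋄ s1) flattens to s2 ⋄ s1
(s4 ⋄ s7) flattens to s4 ⋄ s7
((s2 ⋄ s1) ⋄ (s4 ⋄ s7)) flattens to s2 ⋄ s1 ⋄ s4 ⋄ s7
(s6 ⋄ ((s2 ⋄ s1) ⋄ (s4 ⋄ s7))) flattens to s6 ⋄ s2 ⋄ s1 ⋄ s4 ⋄ s7
(s3 ⋄ s5) flattens to s3 ⋄ s5
((s6 ⋄ ((s2 ⋄ s1) ⋄ (s4 ⋄ s7))) ⋄ (s3 ⋄ s5)) flattens to s6 ⋄ s2 ⋄ s1 ⋄ s4 ⋄ s7 ⋄ s3 ⋄ s5
sorting the factors by input index: s1 ⋄ s2 ⋄ s3 ⋄ s4 ⋄ s5 ⋄ s6 ⋄ s7

s1 ⋄ s2 ⋄ s3 ⋄ s4 ⋄ s5 ⋄ s6 ⋄ s7


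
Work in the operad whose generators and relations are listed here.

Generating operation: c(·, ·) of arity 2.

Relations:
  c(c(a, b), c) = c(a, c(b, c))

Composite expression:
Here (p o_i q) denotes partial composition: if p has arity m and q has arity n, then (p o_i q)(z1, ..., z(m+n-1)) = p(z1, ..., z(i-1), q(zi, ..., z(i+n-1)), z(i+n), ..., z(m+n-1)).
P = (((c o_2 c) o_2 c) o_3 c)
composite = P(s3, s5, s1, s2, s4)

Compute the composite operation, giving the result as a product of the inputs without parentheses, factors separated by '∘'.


All parenthesizations of c agree; list the s-inputs left to right.
c(s1, s2) flattens to s1 ∘ s2
c(s5, c(s1, s2)) flattens to s5 ∘ s1 ∘ s2
c(c(s5, c(s1, s2)), s4) flattens to s5 ∘ s1 ∘ s2 ∘ s4
c(s3, c(c(s5, c(s1, s2)), s4)) flattens to s3 ∘ s5 ∘ s1 ∘ s2 ∘ s4

s3 ∘ s5 ∘ s1 ∘ s2 ∘ s4


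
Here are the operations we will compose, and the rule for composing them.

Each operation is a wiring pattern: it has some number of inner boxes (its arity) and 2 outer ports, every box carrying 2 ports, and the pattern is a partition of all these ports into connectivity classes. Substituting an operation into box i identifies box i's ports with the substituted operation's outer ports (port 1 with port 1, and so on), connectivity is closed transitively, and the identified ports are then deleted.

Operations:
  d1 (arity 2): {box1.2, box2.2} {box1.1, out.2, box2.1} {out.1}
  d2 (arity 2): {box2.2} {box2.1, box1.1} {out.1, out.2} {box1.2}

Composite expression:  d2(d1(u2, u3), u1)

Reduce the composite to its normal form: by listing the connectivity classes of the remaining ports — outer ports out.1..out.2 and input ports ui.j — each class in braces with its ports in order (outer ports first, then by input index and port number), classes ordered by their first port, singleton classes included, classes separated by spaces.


{out.1, out.2} {u1.1} {u1.2} {u2.1, u3.1} {u2.2, u3.2}

After gluing at d2, chains via deleted ports link the u-ports.
after d1, the pattern on (u2, u3) reads {out.1} {out.2, u2.1, u3.1} {u2.2, u3.2} (out.j = its outer ports)
after d2, the pattern on (u2, u3, u1) reads {out.1, out.2} {u1.1} {u1.2} {u2.1, u3.1} {u2.2, u3.2} (out.j = its outer ports)


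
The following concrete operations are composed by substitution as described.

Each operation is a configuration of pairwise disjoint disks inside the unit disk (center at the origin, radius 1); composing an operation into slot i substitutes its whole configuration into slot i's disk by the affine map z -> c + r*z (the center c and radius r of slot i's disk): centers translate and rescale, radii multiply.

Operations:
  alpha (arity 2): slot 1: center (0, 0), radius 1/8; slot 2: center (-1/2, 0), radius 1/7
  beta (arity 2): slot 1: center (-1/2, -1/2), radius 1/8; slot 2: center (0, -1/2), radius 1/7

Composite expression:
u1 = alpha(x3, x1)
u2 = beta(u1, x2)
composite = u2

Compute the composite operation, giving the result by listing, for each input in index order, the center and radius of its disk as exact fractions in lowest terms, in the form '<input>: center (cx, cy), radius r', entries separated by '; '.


x1: center (-9/16, -1/2), radius 1/56; x2: center (0, -1/2), radius 1/7; x3: center (-1/2, -1/2), radius 1/64


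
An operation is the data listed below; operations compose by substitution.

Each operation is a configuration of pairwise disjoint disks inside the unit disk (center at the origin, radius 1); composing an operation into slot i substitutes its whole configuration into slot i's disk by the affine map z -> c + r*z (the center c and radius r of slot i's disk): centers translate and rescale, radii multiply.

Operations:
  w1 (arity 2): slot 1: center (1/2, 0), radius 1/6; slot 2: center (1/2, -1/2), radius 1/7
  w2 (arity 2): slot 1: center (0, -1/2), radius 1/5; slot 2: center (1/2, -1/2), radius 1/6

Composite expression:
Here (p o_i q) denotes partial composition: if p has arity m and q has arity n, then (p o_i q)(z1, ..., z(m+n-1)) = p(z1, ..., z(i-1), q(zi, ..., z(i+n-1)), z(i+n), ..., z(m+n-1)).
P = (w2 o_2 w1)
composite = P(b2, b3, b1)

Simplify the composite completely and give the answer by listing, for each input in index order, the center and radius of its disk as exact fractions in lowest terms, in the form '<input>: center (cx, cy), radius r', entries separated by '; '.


b1: center (7/12, -7/12), radius 1/42; b2: center (0, -1/2), radius 1/5; b3: center (7/12, -1/2), radius 1/36


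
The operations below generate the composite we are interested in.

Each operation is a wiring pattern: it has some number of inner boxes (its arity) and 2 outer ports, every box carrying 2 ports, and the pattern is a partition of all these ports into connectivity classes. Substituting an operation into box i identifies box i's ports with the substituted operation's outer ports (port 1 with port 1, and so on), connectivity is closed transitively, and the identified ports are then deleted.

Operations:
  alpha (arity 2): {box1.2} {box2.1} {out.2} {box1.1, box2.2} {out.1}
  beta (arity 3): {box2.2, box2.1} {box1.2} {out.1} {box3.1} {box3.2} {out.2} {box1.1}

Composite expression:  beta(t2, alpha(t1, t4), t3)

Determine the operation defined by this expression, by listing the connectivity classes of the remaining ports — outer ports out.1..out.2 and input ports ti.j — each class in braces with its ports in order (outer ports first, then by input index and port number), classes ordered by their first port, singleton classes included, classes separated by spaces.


{out.1} {out.2} {t1.1, t4.2} {t1.2} {t2.1} {t2.2} {t3.1} {t3.2} {t4.1}

Reachability decides: close wires over beta-identified ports.
after alpha, the pattern on (t1, t4) reads {out.1} {out.2} {t1.1, t4.2} {t1.2} {t4.1} (out.j = its outer ports)
after beta, the pattern on (t2, t1, t4, t3) reads {out.1} {out.2} {t1.1, t4.2} {t1.2} {t2.1} {t2.2} {t3.1} {t3.2} {t4.1} (out.j = its outer ports)


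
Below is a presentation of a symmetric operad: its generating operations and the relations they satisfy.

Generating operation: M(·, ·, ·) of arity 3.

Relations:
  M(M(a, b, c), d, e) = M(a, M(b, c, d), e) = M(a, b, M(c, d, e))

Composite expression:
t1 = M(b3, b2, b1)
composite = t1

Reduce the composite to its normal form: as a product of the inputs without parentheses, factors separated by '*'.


Associativity of M dissolves the nesting; only the b-input order survives.
M(b3, b2, b1) collapses to b3 * b2 * b1

b3 * b2 * b1


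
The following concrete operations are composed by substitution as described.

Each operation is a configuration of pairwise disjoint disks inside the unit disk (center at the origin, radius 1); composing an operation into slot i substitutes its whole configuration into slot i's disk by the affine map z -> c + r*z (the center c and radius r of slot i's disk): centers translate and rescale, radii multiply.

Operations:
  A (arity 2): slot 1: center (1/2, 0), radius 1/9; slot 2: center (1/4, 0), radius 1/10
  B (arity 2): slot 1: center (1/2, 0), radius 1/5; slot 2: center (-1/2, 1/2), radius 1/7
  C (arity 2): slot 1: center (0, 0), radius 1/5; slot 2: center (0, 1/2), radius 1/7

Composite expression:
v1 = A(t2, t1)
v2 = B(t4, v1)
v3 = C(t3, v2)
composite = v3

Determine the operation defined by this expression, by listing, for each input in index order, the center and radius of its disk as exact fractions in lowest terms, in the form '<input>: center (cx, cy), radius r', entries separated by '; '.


t1: center (-13/196, 4/7), radius 1/490; t2: center (-3/49, 4/7), radius 1/441; t3: center (0, 0), radius 1/5; t4: center (1/14, 1/2), radius 1/35

Below C, radii multiply path by path; the t-disk centers shift.
tracing t3 down its 1-map path: center (0, 0), radius 1/5
tracing t4 down its 2-map path: center (1/14, 1/2), radius 1/35
tracing t2 down its 3-map path: center (-3/49, 4/7), radius 1/441
tracing t1 down its 3-map path: center (-13/196, 4/7), radius 1/490


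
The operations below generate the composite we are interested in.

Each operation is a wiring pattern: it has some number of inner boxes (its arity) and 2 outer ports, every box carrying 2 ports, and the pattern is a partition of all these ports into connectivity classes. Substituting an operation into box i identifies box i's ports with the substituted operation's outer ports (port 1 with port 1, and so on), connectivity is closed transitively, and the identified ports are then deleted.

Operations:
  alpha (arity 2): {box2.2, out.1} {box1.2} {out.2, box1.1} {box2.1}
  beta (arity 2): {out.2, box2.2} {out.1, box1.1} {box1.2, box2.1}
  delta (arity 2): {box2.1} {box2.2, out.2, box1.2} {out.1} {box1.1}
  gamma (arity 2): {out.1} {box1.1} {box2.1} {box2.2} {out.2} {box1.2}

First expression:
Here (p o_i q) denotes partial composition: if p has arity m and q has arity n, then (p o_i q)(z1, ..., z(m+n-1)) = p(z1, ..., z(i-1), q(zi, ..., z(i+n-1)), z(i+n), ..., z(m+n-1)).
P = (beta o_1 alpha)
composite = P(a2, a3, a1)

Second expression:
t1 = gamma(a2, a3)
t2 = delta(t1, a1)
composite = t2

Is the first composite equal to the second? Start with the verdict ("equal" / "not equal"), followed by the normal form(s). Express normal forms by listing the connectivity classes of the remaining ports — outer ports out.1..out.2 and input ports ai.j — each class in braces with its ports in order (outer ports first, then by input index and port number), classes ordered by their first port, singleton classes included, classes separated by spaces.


not equal; first: {out.1, a3.2} {out.2, a1.2} {a1.1, a2.1} {a2.2} {a3.1}; second: {out.1} {out.2, a1.2} {a1.1} {a2.1} {a2.2} {a3.1} {a3.2}

The first expression, normalized: {out.1, a3.2} {out.2, a1.2} {a1.1, a2.1} {a2.2} {a3.1}
The second expression, normalized: {out.1} {out.2, a1.2} {a1.1} {a2.1} {a2.2} {a3.1} {a3.2}
No match — not equal.


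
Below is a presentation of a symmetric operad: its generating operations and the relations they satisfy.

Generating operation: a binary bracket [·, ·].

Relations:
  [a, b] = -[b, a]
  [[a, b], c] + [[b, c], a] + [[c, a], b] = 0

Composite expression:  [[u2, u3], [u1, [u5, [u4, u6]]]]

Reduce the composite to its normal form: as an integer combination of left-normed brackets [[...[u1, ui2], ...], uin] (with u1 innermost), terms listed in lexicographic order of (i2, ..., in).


[[[[[u1, u4], u6], u5], u2], u3] - [[[[[u1, u4], u6], u5], u3], u2] - [[[[[u1, u5], u4], u6], u2], u3] + [[[[[u1, u5], u4], u6], u3], u2] + [[[[[u1, u5], u6], u4], u2], u3] - [[[[[u1, u5], u6], u4], u3], u2] - [[[[[u1, u6], u4], u5], u2], u3] + [[[[[u1, u6], u4], u5], u3], u2]

In the tensor algebra, words opening u1 carry the u1-anchored form.
Composite bracket: [[u2, u3], [u1, [u5, [u4, u6]]]]
Expanding via [a, b] = ab - ba: 32 signed words (2^5 = 32).
Coefficients come from the u1-initial words:
  u1u4u6u5u2u3 appears with sign +1, giving the term +[[[[[u1, u4], u6], u5], u2], u3]
  u1u4u6u5u3u2 appears with sign -1, giving the term -[[[[[u1, u4], u6], u5], u3], u2]
  u1u5u4u6u2u3 appears with sign -1, giving the term -[[[[[u1, u5], u4], u6], u2], u3]
  u1u5u4u6u3u2 appears with sign +1, giving the term +[[[[[u1, u5], u4], u6], u3], u2]
  u1u5u6u4u2u3 appears with sign +1, giving the term +[[[[[u1, u5], u6], u4], u2], u3]
  u1u5u6u4u3u2 appears with sign -1, giving the term -[[[[[u1, u5], u6], u4], u3], u2]
  u1u6u4u5u2u3 appears with sign -1, giving the term -[[[[[u1, u6], u4], u5], u2], u3]
  u1u6u4u5u3u2 appears with sign +1, giving the term +[[[[[u1, u6], u4], u5], u3], u2]


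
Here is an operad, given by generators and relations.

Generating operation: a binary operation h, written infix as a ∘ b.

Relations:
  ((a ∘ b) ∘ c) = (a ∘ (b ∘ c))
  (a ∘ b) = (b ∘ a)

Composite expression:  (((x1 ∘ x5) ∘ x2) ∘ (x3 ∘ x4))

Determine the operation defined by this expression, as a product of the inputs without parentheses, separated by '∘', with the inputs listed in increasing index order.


x1 ∘ x2 ∘ x3 ∘ x4 ∘ x5

Reordering under h is free, so list the x-inputs canonically.
(x1 ∘ x5) collapses to x1 ∘ x5
((x1 ∘ x5) ∘ x2) collapses to x1 ∘ x5 ∘ x2
(x3 ∘ x4) collapses to x3 ∘ x4
(((x1 ∘ x5) ∘ x2) ∘ (x3 ∘ x4)) collapses to x1 ∘ x5 ∘ x2 ∘ x3 ∘ x4
the factors in increasing index order: x1 ∘ x2 ∘ x3 ∘ x4 ∘ x5


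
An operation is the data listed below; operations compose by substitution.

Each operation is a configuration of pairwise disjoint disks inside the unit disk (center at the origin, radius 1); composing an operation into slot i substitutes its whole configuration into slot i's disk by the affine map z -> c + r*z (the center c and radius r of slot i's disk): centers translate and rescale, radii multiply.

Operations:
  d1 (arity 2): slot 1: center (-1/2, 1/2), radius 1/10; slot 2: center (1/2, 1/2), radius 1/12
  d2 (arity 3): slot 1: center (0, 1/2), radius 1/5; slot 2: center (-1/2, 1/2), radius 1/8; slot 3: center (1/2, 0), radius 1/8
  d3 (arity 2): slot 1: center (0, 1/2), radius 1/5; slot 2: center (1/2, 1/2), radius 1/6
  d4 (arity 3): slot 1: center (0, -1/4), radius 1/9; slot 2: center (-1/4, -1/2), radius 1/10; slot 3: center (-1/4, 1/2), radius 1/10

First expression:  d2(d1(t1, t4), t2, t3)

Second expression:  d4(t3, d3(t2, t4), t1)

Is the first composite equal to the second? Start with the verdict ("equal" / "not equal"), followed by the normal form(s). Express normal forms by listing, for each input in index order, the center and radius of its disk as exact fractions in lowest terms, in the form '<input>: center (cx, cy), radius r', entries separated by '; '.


Reducing the first expression gives t1: center (-1/10, 3/5), radius 1/50; t2: center (-1/2, 1/2), radius 1/8; t3: center (1/2, 0), radius 1/8; t4: center (1/10, 3/5), radius 1/60
Reducing the second expression gives t1: center (-1/4, 1/2), radius 1/10; t2: center (-1/4, -9/20), radius 1/50; t3: center (0, -1/4), radius 1/9; t4: center (-1/5, -9/20), radius 1/60
Different reductions; not equal.

not equal — first t1: center (-1/10, 3/5), radius 1/50; t2: center (-1/2, 1/2), radius 1/8; t3: center (1/2, 0), radius 1/8; t4: center (1/10, 3/5), radius 1/60, second t1: center (-1/4, 1/2), radius 1/10; t2: center (-1/4, -9/20), radius 1/50; t3: center (0, -1/4), radius 1/9; t4: center (-1/5, -9/20), radius 1/60


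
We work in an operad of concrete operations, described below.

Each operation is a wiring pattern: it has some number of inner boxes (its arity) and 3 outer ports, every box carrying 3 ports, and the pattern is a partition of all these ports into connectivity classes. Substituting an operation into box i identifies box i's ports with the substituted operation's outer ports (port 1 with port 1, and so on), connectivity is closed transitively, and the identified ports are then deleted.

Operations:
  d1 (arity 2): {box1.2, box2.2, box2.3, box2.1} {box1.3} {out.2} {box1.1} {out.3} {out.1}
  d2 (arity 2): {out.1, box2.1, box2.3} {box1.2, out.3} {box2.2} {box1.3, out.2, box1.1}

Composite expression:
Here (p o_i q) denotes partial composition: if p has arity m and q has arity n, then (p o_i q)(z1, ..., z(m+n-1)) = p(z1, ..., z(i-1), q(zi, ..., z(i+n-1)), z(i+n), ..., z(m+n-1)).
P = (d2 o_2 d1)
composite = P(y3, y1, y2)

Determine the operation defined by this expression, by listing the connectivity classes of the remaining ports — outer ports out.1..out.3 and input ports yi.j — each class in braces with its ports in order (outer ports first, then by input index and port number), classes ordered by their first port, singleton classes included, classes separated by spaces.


{out.1} {out.2, y3.1, y3.3} {out.3, y3.2} {y1.1} {y1.2, y2.1, y2.2, y2.3} {y1.3}

After gluing at d2, chains via deleted ports link the y-ports.
d1 over (y1, y2) gives {out.1} {out.2} {out.3} {y1.1} {y1.2, y2.1, y2.2, y2.3} {y1.3}, out.j being that stage's outer ports
d2 over (y3, y1, y2) gives {out.1} {out.2, y3.1, y3.3} {out.3, y3.2} {y1.1} {y1.2, y2.1, y2.2, y2.3} {y1.3}, out.j being that stage's outer ports


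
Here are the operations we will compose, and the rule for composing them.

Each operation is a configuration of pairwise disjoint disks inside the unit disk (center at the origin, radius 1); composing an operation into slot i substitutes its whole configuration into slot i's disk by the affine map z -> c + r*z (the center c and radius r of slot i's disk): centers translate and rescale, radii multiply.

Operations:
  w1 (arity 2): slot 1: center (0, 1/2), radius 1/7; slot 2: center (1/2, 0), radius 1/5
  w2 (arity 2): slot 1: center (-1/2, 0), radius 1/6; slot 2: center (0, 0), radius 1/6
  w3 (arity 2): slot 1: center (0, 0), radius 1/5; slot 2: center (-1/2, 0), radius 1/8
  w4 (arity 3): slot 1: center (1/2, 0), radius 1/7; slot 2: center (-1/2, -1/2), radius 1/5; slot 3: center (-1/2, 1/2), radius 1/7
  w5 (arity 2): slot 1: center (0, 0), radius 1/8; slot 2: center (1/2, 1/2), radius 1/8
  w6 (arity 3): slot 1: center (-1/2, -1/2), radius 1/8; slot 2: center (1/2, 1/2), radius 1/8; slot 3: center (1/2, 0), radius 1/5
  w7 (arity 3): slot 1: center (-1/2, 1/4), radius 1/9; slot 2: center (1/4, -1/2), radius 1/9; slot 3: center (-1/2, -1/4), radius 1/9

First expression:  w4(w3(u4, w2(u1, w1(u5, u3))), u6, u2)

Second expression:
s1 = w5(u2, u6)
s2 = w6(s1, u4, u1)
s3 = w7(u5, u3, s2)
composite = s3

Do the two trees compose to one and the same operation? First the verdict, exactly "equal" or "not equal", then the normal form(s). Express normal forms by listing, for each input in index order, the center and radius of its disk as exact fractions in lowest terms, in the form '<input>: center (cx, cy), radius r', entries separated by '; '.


not equal — first u1: center (47/112, 0), radius 1/336; u2: center (-1/2, 1/2), radius 1/7; u3: center (289/672, 0), radius 1/1680; u4: center (1/2, 0), radius 1/35; u5: center (3/7, 1/672), radius 1/2352; u6: center (-1/2, -1/2), radius 1/5, second u1: center (-4/9, -1/4), radius 1/45; u2: center (-5/9, -11/36), radius 1/576; u3: center (1/4, -1/2), radius 1/9; u4: center (-4/9, -7/36), radius 1/72; u5: center (-1/2, 1/4), radius 1/9; u6: center (-79/144, -43/144), radius 1/576

Normal form of the first expression: u1: center (47/112, 0), radius 1/336; u2: center (-1/2, 1/2), radius 1/7; u3: center (289/672, 0), radius 1/1680; u4: center (1/2, 0), radius 1/35; u5: center (3/7, 1/672), radius 1/2352; u6: center (-1/2, -1/2), radius 1/5
Normal form of the second expression: u1: center (-4/9, -1/4), radius 1/45; u2: center (-5/9, -11/36), radius 1/576; u3: center (1/4, -1/2), radius 1/9; u4: center (-4/9, -7/36), radius 1/72; u5: center (-1/2, 1/4), radius 1/9; u6: center (-79/144, -43/144), radius 1/576
They disagree, so not equal.
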